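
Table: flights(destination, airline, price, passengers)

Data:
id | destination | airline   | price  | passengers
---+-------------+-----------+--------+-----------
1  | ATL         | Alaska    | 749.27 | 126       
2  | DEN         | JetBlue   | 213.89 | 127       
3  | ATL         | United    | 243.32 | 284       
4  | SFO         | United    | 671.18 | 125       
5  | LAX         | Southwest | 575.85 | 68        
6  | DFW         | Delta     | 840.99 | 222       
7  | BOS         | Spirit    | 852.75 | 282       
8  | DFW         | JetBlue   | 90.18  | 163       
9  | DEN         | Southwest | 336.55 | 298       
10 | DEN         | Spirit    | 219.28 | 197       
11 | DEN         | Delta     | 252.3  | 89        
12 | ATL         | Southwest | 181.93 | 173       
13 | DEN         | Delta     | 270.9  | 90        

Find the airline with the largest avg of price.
SELECT airline, AVG(price) as val
FROM flights
GROUP BY airline
ORDER BY val DESC
LIMIT 1

Result: Alaska with avg(price) = 749.27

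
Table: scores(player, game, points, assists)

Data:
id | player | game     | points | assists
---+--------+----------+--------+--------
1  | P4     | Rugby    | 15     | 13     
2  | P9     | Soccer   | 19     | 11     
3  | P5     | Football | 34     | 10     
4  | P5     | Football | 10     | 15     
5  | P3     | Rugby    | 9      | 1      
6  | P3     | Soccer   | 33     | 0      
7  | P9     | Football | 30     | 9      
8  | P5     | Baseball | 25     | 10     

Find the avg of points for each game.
SELECT game, AVG(points) as result
FROM scores
GROUP BY game

Result:
  Baseball: 25.00
  Football: 24.67
  Rugby: 12.00
  Soccer: 26.00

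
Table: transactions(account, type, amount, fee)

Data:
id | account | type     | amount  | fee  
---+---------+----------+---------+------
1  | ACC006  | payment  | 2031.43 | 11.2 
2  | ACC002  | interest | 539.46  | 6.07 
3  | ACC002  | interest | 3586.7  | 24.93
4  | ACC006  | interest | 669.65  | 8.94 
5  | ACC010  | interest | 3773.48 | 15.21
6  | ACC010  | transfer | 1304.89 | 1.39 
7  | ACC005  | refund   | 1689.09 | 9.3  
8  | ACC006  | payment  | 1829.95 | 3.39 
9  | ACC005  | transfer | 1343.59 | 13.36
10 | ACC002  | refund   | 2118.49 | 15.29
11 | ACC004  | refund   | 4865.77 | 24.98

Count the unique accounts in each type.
SELECT type, COUNT(DISTINCT account)
FROM transactions
GROUP BY type

Result:
  interest: 3 distinct
  payment: 1 distinct
  refund: 3 distinct
  transfer: 2 distinct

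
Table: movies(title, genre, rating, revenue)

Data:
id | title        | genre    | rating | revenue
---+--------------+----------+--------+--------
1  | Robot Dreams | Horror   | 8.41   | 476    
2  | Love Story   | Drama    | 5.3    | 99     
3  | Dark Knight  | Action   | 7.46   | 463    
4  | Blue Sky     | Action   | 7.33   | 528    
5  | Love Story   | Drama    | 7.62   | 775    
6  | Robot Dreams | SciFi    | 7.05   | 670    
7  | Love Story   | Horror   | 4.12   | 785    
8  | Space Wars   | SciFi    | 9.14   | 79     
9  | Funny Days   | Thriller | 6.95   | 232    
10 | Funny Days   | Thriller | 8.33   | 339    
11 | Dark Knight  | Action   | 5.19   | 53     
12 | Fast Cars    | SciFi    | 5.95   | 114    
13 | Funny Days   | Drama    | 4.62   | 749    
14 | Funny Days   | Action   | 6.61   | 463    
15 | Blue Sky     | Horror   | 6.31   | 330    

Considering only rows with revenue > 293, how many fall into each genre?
SELECT genre, COUNT(*)
FROM movies
WHERE revenue > 293
GROUP BY genre

Note: WHERE filters rows before grouping.

Result:
  Action: 3
  Drama: 2
  Horror: 3
  SciFi: 1
  Thriller: 1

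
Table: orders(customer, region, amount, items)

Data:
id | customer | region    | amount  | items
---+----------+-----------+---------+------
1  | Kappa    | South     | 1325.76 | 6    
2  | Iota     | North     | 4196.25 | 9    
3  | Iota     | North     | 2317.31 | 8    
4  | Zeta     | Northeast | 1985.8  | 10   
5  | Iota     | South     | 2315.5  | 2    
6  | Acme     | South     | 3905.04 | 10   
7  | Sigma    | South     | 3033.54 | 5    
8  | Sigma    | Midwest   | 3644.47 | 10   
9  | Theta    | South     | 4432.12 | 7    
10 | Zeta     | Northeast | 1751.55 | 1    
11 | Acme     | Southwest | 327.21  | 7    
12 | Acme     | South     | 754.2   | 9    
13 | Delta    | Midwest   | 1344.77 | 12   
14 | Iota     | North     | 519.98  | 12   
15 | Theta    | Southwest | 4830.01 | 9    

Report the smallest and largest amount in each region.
SELECT region, MIN(amount), MAX(amount)
FROM orders
GROUP BY region

Result:
  Midwest: min=1344.77, max=3644.47
  North: min=519.98, max=4196.25
  Northeast: min=1751.55, max=1985.80
  South: min=754.20, max=4432.12
  Southwest: min=327.21, max=4830.01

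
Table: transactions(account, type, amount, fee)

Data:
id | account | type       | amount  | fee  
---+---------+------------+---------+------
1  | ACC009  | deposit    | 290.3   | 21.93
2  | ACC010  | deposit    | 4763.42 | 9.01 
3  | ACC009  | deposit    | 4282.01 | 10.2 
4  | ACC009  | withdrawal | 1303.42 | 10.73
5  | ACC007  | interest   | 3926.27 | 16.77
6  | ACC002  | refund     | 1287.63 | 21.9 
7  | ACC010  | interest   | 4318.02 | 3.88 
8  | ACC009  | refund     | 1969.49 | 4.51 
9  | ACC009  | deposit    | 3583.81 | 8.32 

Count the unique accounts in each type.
SELECT type, COUNT(DISTINCT account)
FROM transactions
GROUP BY type

Result:
  deposit: 2 distinct
  interest: 2 distinct
  refund: 2 distinct
  withdrawal: 1 distinct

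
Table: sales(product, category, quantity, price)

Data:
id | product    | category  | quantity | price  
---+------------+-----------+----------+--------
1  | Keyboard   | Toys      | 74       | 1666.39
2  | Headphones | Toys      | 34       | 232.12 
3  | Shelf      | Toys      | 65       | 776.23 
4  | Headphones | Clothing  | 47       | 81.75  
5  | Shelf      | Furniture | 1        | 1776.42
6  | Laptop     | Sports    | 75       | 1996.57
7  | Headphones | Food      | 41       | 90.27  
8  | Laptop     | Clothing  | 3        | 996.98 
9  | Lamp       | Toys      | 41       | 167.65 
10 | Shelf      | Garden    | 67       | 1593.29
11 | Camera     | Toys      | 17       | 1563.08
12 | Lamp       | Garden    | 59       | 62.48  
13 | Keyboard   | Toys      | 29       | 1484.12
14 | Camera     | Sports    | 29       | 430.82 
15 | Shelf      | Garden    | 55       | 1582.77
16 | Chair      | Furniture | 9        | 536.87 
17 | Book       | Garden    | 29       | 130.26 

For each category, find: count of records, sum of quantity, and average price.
SELECT category,
       COUNT(*) as cnt,
       SUM(quantity) as total_quantity,
       AVG(price) as avg_price
FROM sales
GROUP BY category

Result:
  Clothing: 2 records, 50 total quantity, 539.37 avg price
  Food: 1 records, 41 total quantity, 90.27 avg price
  Furniture: 2 records, 10 total quantity, 1156.65 avg price
  Garden: 4 records, 210 total quantity, 842.20 avg price
  Sports: 2 records, 104 total quantity, 1213.70 avg price
  Toys: 6 records, 260 total quantity, 981.60 avg price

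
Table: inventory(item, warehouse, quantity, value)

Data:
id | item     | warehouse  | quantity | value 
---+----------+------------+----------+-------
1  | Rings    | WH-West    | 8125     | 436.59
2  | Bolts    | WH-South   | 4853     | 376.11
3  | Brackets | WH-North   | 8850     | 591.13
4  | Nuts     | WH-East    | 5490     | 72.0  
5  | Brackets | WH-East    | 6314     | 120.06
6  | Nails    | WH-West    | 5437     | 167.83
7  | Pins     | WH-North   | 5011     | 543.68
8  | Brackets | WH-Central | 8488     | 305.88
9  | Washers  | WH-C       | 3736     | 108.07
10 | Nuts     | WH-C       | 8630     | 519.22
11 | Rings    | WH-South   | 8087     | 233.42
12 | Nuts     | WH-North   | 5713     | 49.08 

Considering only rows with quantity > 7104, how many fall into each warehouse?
SELECT warehouse, COUNT(*)
FROM inventory
WHERE quantity > 7104
GROUP BY warehouse

Note: WHERE filters rows before grouping.

Result:
  WH-C: 1
  WH-Central: 1
  WH-North: 1
  WH-South: 1
  WH-West: 1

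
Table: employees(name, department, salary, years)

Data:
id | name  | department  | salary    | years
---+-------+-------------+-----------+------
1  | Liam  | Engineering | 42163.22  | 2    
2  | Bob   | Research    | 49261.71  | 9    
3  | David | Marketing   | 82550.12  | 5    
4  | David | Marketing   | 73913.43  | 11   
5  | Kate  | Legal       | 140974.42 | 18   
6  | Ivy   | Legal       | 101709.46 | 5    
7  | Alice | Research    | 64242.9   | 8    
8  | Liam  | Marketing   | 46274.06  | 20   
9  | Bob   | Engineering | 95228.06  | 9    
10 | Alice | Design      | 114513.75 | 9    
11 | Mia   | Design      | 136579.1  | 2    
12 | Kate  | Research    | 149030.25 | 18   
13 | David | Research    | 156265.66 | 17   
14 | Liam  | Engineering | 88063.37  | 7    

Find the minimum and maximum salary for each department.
SELECT department, MIN(salary), MAX(salary)
FROM employees
GROUP BY department

Result:
  Design: min=114513.75, max=136579.10
  Engineering: min=42163.22, max=95228.06
  Legal: min=101709.46, max=140974.42
  Marketing: min=46274.06, max=82550.12
  Research: min=49261.71, max=156265.66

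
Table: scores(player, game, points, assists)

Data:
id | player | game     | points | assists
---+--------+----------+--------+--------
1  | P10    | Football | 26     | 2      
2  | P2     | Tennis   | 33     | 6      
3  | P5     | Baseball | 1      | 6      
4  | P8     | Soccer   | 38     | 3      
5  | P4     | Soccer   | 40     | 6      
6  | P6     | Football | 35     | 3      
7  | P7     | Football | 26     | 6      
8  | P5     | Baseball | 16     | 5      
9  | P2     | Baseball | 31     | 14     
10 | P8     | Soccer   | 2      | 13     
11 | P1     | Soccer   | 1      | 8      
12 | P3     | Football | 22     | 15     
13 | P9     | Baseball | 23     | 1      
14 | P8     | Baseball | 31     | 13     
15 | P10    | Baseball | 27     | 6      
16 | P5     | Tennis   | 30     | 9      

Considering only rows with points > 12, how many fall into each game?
SELECT game, COUNT(*)
FROM scores
WHERE points > 12
GROUP BY game

Note: WHERE filters rows before grouping.

Result:
  Baseball: 5
  Football: 4
  Soccer: 2
  Tennis: 2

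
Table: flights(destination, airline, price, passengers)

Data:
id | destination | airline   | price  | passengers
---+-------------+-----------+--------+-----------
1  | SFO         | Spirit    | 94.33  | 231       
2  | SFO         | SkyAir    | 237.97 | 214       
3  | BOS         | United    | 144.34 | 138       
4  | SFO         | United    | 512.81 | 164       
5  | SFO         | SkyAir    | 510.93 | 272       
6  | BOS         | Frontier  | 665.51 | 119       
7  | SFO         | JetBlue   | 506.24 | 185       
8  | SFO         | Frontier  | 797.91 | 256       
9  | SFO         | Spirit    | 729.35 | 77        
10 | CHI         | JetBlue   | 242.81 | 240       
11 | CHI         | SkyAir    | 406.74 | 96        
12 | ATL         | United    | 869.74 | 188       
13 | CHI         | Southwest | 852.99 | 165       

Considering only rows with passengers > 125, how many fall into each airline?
SELECT airline, COUNT(*)
FROM flights
WHERE passengers > 125
GROUP BY airline

Note: WHERE filters rows before grouping.

Result:
  Frontier: 1
  JetBlue: 2
  SkyAir: 2
  Southwest: 1
  Spirit: 1
  United: 3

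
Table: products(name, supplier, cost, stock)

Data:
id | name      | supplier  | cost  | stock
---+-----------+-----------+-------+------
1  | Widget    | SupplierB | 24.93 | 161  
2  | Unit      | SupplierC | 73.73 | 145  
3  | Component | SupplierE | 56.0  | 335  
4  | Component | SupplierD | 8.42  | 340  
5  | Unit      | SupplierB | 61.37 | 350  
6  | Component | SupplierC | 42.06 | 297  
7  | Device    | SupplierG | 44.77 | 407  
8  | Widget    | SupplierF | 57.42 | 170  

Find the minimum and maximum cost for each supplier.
SELECT supplier, MIN(cost), MAX(cost)
FROM products
GROUP BY supplier

Result:
  SupplierB: min=24.93, max=61.37
  SupplierC: min=42.06, max=73.73
  SupplierD: min=8.42, max=8.42
  SupplierE: min=56.00, max=56.00
  SupplierF: min=57.42, max=57.42
  SupplierG: min=44.77, max=44.77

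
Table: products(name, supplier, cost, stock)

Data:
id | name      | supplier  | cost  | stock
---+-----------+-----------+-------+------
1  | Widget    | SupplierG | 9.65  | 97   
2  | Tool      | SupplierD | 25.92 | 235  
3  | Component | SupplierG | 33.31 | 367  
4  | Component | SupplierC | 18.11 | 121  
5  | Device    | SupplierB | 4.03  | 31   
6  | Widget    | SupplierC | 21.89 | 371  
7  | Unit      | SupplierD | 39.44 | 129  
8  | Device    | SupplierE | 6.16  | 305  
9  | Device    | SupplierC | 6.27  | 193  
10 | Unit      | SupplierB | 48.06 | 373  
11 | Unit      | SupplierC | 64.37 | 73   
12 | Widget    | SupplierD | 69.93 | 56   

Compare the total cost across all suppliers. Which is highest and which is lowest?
SELECT supplier, SUM(cost)
FROM products
GROUP BY supplier
ORDER BY SUM(cost)

All groups:
  SupplierE: 6.16
  SupplierG: 42.96
  SupplierB: 52.09
  SupplierC: 110.64
  SupplierD: 135.29

Highest: SupplierD (135.29)
Lowest: SupplierE (6.16)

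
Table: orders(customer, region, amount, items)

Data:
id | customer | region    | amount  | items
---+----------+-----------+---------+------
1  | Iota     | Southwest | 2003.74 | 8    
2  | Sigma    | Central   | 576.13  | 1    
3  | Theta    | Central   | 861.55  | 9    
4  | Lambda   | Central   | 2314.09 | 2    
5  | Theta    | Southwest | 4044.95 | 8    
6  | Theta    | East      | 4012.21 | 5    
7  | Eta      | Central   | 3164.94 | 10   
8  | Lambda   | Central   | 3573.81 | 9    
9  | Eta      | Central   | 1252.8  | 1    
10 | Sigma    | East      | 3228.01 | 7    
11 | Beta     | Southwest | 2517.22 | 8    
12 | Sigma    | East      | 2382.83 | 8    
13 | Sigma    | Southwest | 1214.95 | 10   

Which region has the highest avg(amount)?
SELECT region, AVG(amount) as val
FROM orders
GROUP BY region
ORDER BY val DESC
LIMIT 1

Result: East with avg(amount) = 3207.68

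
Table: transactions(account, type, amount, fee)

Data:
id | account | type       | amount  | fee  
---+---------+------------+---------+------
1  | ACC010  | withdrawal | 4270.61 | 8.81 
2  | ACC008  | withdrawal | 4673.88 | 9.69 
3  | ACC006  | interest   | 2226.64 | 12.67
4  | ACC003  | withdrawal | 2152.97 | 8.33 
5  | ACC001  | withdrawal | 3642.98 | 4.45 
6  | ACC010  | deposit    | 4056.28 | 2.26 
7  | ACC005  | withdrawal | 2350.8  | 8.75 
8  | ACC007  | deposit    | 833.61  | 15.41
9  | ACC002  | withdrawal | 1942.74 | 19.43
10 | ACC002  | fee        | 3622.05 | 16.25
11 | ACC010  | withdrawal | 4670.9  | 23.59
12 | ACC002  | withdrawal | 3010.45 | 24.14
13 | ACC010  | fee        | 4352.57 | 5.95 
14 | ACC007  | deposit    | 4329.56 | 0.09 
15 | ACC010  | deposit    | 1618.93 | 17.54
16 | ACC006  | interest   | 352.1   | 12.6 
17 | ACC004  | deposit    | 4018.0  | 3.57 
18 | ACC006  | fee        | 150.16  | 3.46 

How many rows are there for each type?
SELECT type, COUNT(*) as count
FROM transactions
GROUP BY type

Result:
  deposit: 5
  fee: 3
  interest: 2
  withdrawal: 8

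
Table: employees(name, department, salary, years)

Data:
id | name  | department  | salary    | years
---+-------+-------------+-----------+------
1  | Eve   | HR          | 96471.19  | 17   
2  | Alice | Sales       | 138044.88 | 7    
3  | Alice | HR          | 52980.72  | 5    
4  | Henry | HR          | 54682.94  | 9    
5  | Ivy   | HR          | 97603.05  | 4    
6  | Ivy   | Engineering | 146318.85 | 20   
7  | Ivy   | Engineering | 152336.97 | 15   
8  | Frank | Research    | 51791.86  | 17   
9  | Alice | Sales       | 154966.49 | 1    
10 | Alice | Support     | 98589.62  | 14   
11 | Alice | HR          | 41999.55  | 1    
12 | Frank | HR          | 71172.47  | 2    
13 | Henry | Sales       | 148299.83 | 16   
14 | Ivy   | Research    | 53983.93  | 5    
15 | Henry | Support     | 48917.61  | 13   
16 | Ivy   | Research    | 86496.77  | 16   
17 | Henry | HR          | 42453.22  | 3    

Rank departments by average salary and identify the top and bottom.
SELECT department, AVG(salary)
FROM employees
GROUP BY department
ORDER BY AVG(salary)

All groups:
  Research: 64090.85
  HR: 65337.59
  Support: 73753.62
  Sales: 147103.73
  Engineering: 149327.91

Highest: Engineering (149327.91)
Lowest: Research (64090.85)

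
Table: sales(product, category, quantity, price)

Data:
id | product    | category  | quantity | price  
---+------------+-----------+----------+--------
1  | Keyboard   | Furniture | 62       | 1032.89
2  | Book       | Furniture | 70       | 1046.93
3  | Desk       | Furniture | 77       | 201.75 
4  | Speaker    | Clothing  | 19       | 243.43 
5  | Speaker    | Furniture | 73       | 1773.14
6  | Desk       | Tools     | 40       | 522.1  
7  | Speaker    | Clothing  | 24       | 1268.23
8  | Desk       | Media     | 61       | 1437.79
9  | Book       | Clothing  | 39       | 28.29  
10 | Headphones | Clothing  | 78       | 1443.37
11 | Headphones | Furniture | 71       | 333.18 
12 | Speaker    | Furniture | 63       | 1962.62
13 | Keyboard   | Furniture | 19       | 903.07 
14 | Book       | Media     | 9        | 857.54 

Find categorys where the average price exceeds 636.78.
SELECT category, AVG(price)
FROM sales
GROUP BY category
HAVING AVG(price) > 636.78

Result:
  Clothing: avg=745.83
  Furniture: avg=1036.23
  Media: avg=1147.67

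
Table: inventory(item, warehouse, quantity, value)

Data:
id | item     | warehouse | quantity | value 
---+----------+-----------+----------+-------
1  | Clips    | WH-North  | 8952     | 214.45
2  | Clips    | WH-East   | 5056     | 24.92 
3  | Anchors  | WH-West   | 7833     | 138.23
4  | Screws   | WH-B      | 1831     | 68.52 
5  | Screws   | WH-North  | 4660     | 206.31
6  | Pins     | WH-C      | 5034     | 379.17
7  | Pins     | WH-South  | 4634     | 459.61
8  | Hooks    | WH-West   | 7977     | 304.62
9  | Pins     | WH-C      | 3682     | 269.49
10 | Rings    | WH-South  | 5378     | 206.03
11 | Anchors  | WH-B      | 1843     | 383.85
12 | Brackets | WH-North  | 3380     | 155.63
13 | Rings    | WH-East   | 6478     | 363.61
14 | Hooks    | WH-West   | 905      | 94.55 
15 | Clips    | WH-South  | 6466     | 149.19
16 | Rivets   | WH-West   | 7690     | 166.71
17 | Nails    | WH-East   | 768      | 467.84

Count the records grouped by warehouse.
SELECT warehouse, COUNT(*) as count
FROM inventory
GROUP BY warehouse

Result:
  WH-B: 2
  WH-C: 2
  WH-East: 3
  WH-North: 3
  WH-South: 3
  WH-West: 4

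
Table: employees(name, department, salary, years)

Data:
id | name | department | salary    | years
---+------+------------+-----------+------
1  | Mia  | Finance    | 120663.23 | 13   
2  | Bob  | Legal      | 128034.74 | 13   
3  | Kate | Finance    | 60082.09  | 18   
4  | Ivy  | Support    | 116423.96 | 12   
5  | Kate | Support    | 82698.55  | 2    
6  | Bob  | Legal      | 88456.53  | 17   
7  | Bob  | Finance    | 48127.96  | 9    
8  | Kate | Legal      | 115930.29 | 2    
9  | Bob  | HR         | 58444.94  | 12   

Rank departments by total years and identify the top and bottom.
SELECT department, SUM(years)
FROM employees
GROUP BY department
ORDER BY SUM(years)

All groups:
  HR: 12
  Support: 14
  Legal: 32
  Finance: 40

Highest: Finance (40)
Lowest: HR (12)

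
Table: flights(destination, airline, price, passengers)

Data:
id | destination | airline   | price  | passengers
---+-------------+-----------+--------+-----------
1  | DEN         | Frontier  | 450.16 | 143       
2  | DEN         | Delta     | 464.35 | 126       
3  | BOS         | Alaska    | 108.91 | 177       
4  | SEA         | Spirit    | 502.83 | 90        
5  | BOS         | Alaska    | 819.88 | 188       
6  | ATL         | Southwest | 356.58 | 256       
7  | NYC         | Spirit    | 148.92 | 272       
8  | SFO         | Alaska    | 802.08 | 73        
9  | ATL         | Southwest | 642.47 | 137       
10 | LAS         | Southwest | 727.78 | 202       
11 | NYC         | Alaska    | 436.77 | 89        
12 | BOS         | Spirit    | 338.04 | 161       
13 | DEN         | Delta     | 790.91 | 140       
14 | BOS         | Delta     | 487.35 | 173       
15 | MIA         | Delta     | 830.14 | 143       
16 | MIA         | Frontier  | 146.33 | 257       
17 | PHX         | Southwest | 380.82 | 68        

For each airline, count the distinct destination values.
SELECT airline, COUNT(DISTINCT destination)
FROM flights
GROUP BY airline

Result:
  Alaska: 3 distinct
  Delta: 3 distinct
  Frontier: 2 distinct
  Southwest: 3 distinct
  Spirit: 3 distinct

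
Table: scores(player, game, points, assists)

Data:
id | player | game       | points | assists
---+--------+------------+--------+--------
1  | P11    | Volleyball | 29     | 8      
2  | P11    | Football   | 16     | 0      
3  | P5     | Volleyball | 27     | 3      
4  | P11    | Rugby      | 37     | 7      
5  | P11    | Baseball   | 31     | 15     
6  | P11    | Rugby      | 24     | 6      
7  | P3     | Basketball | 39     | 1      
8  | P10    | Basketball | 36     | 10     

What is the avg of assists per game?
SELECT game, AVG(assists) as result
FROM scores
GROUP BY game

Result:
  Baseball: 15.00
  Basketball: 5.50
  Football: 0.00
  Rugby: 6.50
  Volleyball: 5.50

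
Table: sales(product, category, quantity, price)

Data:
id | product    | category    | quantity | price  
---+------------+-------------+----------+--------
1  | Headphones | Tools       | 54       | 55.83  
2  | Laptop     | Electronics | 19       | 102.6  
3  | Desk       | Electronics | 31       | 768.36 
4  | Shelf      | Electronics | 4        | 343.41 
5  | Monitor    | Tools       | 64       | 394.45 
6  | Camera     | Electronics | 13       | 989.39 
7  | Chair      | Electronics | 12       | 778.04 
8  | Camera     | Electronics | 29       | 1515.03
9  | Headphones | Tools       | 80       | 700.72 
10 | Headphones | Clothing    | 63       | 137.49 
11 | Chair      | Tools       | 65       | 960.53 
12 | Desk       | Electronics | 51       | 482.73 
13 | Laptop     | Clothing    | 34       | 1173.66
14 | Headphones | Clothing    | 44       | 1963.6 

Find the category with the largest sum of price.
SELECT category, SUM(price) as val
FROM sales
GROUP BY category
ORDER BY val DESC
LIMIT 1

Result: Electronics with sum(price) = 4979.56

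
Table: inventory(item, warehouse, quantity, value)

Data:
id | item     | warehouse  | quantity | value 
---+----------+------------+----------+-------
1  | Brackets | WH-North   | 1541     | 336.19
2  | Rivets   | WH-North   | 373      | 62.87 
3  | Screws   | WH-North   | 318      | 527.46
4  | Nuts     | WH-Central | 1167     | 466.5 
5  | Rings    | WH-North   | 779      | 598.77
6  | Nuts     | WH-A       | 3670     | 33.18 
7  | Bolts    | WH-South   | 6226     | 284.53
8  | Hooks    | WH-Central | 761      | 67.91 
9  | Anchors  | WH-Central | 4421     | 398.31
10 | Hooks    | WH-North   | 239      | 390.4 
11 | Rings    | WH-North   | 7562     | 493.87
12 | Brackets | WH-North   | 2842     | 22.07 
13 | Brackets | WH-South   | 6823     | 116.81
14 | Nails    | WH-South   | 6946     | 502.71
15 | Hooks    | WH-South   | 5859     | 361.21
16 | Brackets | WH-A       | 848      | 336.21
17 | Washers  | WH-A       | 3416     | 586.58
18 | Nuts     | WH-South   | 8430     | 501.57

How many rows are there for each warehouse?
SELECT warehouse, COUNT(*) as count
FROM inventory
GROUP BY warehouse

Result:
  WH-A: 3
  WH-Central: 3
  WH-North: 7
  WH-South: 5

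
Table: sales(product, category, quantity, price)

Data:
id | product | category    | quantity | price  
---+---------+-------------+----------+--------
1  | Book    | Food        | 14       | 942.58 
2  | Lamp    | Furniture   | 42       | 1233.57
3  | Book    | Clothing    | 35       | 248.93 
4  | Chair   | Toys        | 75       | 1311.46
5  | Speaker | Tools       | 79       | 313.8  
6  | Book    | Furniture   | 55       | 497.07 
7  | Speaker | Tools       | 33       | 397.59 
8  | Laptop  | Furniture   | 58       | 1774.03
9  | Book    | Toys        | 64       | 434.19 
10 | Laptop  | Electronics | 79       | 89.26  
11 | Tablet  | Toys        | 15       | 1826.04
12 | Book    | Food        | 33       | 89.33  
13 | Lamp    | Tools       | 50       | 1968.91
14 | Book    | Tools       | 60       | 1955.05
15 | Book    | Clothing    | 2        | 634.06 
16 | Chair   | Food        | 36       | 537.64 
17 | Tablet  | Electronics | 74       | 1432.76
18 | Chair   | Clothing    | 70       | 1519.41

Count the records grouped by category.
SELECT category, COUNT(*) as count
FROM sales
GROUP BY category

Result:
  Clothing: 3
  Electronics: 2
  Food: 3
  Furniture: 3
  Tools: 4
  Toys: 3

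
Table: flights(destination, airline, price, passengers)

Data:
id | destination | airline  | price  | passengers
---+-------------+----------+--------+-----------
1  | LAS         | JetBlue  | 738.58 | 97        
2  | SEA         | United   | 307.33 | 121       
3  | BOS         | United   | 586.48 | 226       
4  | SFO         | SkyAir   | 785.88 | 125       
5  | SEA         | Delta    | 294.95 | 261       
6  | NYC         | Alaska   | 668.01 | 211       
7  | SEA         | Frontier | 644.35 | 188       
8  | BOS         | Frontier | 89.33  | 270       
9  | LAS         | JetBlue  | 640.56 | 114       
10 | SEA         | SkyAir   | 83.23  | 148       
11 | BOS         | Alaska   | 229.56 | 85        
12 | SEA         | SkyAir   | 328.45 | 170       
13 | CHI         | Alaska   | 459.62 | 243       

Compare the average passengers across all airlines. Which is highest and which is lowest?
SELECT airline, AVG(passengers)
FROM flights
GROUP BY airline
ORDER BY AVG(passengers)

All groups:
  JetBlue: 105.50
  SkyAir: 147.67
  United: 173.50
  Alaska: 179.67
  Frontier: 229.00
  Delta: 261.00

Highest: Delta (261.00)
Lowest: JetBlue (105.50)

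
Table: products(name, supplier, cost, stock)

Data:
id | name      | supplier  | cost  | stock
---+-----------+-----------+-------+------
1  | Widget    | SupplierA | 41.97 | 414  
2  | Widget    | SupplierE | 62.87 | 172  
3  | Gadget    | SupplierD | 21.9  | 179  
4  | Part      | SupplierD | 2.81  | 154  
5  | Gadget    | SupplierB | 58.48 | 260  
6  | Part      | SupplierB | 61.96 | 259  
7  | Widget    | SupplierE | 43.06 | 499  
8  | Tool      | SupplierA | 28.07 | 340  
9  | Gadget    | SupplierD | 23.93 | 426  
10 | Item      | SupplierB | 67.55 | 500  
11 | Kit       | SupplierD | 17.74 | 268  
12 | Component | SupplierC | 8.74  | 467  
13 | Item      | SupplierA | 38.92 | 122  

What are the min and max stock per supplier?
SELECT supplier, MIN(stock), MAX(stock)
FROM products
GROUP BY supplier

Result:
  SupplierA: min=122, max=414
  SupplierB: min=259, max=500
  SupplierC: min=467, max=467
  SupplierD: min=154, max=426
  SupplierE: min=172, max=499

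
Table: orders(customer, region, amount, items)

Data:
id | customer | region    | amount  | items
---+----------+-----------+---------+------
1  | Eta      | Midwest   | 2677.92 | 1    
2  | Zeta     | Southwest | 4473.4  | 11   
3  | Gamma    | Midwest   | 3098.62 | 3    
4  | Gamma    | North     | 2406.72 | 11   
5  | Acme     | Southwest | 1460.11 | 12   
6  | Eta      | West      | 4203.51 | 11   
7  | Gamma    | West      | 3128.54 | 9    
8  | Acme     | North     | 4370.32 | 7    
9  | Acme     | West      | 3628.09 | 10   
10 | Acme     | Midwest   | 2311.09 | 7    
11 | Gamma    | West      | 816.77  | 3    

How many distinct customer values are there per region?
SELECT region, COUNT(DISTINCT customer)
FROM orders
GROUP BY region

Result:
  Midwest: 3 distinct
  North: 2 distinct
  Southwest: 2 distinct
  West: 3 distinct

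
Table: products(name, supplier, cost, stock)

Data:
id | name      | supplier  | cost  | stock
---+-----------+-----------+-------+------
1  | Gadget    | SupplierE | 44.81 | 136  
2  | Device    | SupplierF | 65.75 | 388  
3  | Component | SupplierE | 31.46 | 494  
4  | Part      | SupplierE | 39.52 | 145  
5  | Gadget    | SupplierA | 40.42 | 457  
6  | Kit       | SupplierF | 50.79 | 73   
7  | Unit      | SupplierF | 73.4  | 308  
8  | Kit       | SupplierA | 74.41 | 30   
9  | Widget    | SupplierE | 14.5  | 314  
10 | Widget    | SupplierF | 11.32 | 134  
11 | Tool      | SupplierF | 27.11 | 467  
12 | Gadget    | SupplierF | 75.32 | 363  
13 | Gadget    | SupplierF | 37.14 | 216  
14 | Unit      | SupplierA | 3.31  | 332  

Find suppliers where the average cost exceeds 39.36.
SELECT supplier, AVG(cost)
FROM products
GROUP BY supplier
HAVING AVG(cost) > 39.36

Result:
  SupplierA: avg=39.38
  SupplierF: avg=48.69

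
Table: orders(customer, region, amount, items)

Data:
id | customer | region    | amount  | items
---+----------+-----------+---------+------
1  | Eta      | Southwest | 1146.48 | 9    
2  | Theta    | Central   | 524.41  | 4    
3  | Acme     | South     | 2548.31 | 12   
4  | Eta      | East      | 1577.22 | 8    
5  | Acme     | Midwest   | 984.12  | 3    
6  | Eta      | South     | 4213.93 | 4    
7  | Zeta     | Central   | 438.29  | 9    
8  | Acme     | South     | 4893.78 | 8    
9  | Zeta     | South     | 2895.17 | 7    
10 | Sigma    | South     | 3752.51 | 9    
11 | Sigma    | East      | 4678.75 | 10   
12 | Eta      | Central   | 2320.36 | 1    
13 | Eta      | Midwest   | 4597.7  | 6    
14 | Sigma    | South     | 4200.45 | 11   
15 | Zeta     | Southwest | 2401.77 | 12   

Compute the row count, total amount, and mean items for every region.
SELECT region,
       COUNT(*) as cnt,
       SUM(amount) as total_amount,
       AVG(items) as avg_items
FROM orders
GROUP BY region

Result:
  Central: 3 records, 3283.06 total amount, 4.67 avg items
  East: 2 records, 6255.97 total amount, 9.00 avg items
  Midwest: 2 records, 5581.82 total amount, 4.50 avg items
  South: 6 records, 22504.15 total amount, 8.50 avg items
  Southwest: 2 records, 3548.25 total amount, 10.50 avg items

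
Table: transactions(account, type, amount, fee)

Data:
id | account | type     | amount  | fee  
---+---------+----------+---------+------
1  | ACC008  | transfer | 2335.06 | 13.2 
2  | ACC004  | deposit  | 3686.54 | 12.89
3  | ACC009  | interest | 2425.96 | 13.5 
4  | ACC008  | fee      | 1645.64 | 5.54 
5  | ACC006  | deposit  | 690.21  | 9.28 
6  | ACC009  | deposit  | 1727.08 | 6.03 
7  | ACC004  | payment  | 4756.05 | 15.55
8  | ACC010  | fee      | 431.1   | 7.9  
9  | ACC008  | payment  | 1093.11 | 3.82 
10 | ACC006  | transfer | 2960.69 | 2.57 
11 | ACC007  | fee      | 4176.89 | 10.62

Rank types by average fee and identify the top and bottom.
SELECT type, AVG(fee)
FROM transactions
GROUP BY type
ORDER BY AVG(fee)

All groups:
  transfer: 7.89
  fee: 8.02
  deposit: 9.40
  payment: 9.69
  interest: 13.50

Highest: interest (13.50)
Lowest: transfer (7.89)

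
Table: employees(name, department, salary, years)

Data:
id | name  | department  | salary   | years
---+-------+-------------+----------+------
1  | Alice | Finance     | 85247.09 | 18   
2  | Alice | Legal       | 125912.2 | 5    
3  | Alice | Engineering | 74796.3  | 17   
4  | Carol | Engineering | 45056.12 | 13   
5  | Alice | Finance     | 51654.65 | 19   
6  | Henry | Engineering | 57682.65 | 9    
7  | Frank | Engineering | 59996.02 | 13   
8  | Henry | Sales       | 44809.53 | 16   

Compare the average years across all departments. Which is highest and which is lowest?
SELECT department, AVG(years)
FROM employees
GROUP BY department
ORDER BY AVG(years)

All groups:
  Legal: 5.00
  Engineering: 13.00
  Sales: 16.00
  Finance: 18.50

Highest: Finance (18.50)
Lowest: Legal (5.00)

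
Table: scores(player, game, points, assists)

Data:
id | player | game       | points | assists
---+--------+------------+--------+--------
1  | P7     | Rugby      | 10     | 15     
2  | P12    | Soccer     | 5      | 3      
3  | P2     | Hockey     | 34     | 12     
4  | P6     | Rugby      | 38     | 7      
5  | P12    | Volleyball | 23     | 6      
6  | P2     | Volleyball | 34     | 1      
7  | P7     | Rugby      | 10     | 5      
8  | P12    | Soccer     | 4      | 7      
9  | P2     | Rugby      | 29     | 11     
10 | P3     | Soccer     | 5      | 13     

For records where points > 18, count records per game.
SELECT game, COUNT(*)
FROM scores
WHERE points > 18
GROUP BY game

Note: WHERE filters rows before grouping.

Result:
  Hockey: 1
  Rugby: 2
  Volleyball: 2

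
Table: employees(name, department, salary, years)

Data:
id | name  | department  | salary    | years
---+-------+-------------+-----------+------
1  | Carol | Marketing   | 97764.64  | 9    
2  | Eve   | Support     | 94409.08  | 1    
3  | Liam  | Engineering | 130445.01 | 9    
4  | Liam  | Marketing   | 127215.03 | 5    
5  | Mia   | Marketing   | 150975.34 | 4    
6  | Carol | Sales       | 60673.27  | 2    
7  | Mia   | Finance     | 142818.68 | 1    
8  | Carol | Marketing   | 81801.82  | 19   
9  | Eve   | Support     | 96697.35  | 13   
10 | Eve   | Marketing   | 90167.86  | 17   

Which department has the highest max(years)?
SELECT department, MAX(years) as val
FROM employees
GROUP BY department
ORDER BY val DESC
LIMIT 1

Result: Marketing with max(years) = 19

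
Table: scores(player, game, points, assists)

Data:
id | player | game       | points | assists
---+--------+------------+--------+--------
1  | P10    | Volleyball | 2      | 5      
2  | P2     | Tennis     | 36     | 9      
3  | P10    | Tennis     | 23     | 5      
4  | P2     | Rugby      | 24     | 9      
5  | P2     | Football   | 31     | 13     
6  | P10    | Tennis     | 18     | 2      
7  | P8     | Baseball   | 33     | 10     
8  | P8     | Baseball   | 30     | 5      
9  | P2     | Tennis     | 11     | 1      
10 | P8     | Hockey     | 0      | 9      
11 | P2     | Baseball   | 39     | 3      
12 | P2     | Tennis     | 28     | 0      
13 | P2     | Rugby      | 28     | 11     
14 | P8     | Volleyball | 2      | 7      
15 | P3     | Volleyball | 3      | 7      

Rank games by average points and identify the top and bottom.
SELECT game, AVG(points)
FROM scores
GROUP BY game
ORDER BY AVG(points)

All groups:
  Hockey: 0.00
  Volleyball: 2.33
  Tennis: 23.20
  Rugby: 26.00
  Football: 31.00
  Baseball: 34.00

Highest: Baseball (34.00)
Lowest: Hockey (0.00)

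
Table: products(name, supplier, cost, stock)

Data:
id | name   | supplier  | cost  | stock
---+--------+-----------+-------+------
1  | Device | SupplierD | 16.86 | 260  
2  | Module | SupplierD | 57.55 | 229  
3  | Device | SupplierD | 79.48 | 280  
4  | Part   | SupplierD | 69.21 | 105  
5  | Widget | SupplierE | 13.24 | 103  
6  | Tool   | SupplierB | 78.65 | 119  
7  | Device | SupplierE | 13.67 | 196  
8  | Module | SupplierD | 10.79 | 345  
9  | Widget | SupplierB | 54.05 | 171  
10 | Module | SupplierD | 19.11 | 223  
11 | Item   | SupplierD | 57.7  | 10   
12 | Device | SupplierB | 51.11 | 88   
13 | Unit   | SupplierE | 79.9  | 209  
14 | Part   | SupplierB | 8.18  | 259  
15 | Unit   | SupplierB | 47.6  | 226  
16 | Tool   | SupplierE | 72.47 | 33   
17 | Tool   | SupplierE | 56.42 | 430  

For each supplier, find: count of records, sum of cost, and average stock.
SELECT supplier,
       COUNT(*) as cnt,
       SUM(cost) as total_cost,
       AVG(stock) as avg_stock
FROM products
GROUP BY supplier

Result:
  SupplierB: 5 records, 239.59 total cost, 172.60 avg stock
  SupplierD: 7 records, 310.70 total cost, 207.43 avg stock
  SupplierE: 5 records, 235.70 total cost, 194.20 avg stock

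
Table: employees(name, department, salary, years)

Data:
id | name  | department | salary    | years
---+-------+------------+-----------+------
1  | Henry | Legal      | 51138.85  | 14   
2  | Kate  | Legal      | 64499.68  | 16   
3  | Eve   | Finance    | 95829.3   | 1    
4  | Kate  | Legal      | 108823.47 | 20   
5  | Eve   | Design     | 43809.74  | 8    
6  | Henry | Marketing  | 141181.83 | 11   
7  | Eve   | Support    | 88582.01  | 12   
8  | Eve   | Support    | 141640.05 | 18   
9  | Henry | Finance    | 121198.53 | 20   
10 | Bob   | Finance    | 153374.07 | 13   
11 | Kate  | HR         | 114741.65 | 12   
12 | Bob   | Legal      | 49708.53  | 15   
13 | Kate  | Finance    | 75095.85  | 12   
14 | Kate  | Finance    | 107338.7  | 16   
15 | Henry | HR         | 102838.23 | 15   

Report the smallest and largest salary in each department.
SELECT department, MIN(salary), MAX(salary)
FROM employees
GROUP BY department

Result:
  Design: min=43809.74, max=43809.74
  Finance: min=75095.85, max=153374.07
  HR: min=102838.23, max=114741.65
  Legal: min=49708.53, max=108823.47
  Marketing: min=141181.83, max=141181.83
  Support: min=88582.01, max=141640.05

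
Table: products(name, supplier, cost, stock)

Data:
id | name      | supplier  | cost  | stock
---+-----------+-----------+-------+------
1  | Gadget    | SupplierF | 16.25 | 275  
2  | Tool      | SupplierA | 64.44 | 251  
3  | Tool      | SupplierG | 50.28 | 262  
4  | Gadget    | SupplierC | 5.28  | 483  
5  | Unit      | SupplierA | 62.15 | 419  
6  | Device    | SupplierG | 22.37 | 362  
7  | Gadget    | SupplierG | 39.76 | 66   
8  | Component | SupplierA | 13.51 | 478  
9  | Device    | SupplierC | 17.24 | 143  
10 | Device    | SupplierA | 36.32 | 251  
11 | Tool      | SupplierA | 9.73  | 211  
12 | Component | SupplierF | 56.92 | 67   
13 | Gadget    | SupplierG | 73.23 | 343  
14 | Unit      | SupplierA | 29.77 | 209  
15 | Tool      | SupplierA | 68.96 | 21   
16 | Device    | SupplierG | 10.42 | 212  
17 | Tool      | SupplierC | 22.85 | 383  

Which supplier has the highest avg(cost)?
SELECT supplier, AVG(cost) as val
FROM products
GROUP BY supplier
ORDER BY val DESC
LIMIT 1

Result: SupplierA with avg(cost) = 40.70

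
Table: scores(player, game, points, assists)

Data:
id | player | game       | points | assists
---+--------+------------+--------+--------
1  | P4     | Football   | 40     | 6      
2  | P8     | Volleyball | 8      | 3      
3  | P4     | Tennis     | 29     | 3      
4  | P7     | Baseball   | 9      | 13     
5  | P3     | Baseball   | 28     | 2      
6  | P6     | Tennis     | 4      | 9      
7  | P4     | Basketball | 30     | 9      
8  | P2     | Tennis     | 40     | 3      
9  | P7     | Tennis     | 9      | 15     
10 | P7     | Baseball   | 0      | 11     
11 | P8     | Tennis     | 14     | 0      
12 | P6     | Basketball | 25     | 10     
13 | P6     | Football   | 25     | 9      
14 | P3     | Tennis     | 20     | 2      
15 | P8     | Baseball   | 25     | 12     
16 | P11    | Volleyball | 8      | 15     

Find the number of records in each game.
SELECT game, COUNT(*) as count
FROM scores
GROUP BY game

Result:
  Baseball: 4
  Basketball: 2
  Football: 2
  Tennis: 6
  Volleyball: 2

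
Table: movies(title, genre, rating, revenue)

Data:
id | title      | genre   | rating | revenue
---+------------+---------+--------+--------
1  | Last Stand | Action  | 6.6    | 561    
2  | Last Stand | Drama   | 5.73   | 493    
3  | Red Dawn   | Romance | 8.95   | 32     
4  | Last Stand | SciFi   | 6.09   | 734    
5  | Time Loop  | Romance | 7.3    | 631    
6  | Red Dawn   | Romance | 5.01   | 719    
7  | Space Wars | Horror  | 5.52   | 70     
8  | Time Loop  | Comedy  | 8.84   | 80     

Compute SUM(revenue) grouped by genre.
SELECT genre, SUM(revenue) as result
FROM movies
GROUP BY genre

Result:
  Action: 561
  Comedy: 80
  Drama: 493
  Horror: 70
  Romance: 1382
  SciFi: 734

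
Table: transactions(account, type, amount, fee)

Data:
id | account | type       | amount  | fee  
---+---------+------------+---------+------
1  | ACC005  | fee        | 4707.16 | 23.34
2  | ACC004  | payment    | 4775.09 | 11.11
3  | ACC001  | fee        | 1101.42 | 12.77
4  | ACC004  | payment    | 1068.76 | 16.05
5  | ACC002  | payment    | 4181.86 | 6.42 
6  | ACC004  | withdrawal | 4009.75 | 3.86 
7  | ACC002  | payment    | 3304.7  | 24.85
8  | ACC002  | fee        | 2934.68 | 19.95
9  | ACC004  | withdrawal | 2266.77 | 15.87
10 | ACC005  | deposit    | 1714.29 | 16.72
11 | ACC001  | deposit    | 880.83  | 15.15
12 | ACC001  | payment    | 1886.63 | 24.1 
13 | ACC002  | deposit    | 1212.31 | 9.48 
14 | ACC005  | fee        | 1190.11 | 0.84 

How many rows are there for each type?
SELECT type, COUNT(*) as count
FROM transactions
GROUP BY type

Result:
  deposit: 3
  fee: 4
  payment: 5
  withdrawal: 2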